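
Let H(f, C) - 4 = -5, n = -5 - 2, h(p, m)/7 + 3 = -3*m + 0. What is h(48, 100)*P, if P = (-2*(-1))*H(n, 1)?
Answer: 4242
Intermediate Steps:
h(p, m) = -21 - 21*m (h(p, m) = -21 + 7*(-3*m + 0) = -21 + 7*(-3*m) = -21 - 21*m)
n = -7
H(f, C) = -1 (H(f, C) = 4 - 5 = -1)
P = -2 (P = -2*(-1)*(-1) = 2*(-1) = -2)
h(48, 100)*P = (-21 - 21*100)*(-2) = (-21 - 2100)*(-2) = -2121*(-2) = 4242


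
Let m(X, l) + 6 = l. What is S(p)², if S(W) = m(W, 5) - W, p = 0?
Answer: 1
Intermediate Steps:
m(X, l) = -6 + l
S(W) = -1 - W (S(W) = (-6 + 5) - W = -1 - W)
S(p)² = (-1 - 1*0)² = (-1 + 0)² = (-1)² = 1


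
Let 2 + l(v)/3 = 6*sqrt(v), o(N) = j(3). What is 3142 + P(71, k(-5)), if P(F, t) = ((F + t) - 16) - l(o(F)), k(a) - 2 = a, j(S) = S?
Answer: 3200 - 18*sqrt(3) ≈ 3168.8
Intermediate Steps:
k(a) = 2 + a
o(N) = 3
l(v) = -6 + 18*sqrt(v) (l(v) = -6 + 3*(6*sqrt(v)) = -6 + 18*sqrt(v))
P(F, t) = -10 + F + t - 18*sqrt(3) (P(F, t) = ((F + t) - 16) - (-6 + 18*sqrt(3)) = (-16 + F + t) + (6 - 18*sqrt(3)) = -10 + F + t - 18*sqrt(3))
3142 + P(71, k(-5)) = 3142 + (-10 + 71 + (2 - 5) - 18*sqrt(3)) = 3142 + (-10 + 71 - 3 - 18*sqrt(3)) = 3142 + (58 - 18*sqrt(3)) = 3200 - 18*sqrt(3)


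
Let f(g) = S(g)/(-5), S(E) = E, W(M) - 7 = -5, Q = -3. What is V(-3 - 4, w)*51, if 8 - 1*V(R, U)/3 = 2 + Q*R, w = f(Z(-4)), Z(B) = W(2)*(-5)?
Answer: -2295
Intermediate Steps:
W(M) = 2 (W(M) = 7 - 5 = 2)
Z(B) = -10 (Z(B) = 2*(-5) = -10)
f(g) = -g/5 (f(g) = g/(-5) = g*(-1/5) = -g/5)
w = 2 (w = -1/5*(-10) = 2)
V(R, U) = 18 + 9*R (V(R, U) = 24 - 3*(2 - 3*R) = 24 + (-6 + 9*R) = 18 + 9*R)
V(-3 - 4, w)*51 = (18 + 9*(-3 - 4))*51 = (18 + 9*(-7))*51 = (18 - 63)*51 = -45*51 = -2295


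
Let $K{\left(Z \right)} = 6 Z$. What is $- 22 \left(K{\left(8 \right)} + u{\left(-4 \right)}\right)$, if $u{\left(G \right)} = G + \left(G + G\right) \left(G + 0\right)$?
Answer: $-1672$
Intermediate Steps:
$u{\left(G \right)} = G + 2 G^{2}$ ($u{\left(G \right)} = G + 2 G G = G + 2 G^{2}$)
$- 22 \left(K{\left(8 \right)} + u{\left(-4 \right)}\right) = - 22 \left(6 \cdot 8 - 4 \left(1 + 2 \left(-4\right)\right)\right) = - 22 \left(48 - 4 \left(1 - 8\right)\right) = - 22 \left(48 - -28\right) = - 22 \left(48 + 28\right) = \left(-22\right) 76 = -1672$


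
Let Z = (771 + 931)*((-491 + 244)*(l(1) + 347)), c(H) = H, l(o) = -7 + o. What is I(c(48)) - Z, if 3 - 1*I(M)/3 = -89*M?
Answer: 143367179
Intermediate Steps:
I(M) = 9 + 267*M (I(M) = 9 - (-3)*89*M = 9 - (-267)*M = 9 + 267*M)
Z = -143354354 (Z = (771 + 931)*((-491 + 244)*((-7 + 1) + 347)) = 1702*(-247*(-6 + 347)) = 1702*(-247*341) = 1702*(-84227) = -143354354)
I(c(48)) - Z = (9 + 267*48) - 1*(-143354354) = (9 + 12816) + 143354354 = 12825 + 143354354 = 143367179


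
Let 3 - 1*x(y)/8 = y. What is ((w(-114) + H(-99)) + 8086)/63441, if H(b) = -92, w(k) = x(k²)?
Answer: -5050/3339 ≈ -1.5124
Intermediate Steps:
x(y) = 24 - 8*y
w(k) = 24 - 8*k²
((w(-114) + H(-99)) + 8086)/63441 = (((24 - 8*(-114)²) - 92) + 8086)/63441 = (((24 - 8*12996) - 92) + 8086)*(1/63441) = (((24 - 103968) - 92) + 8086)*(1/63441) = ((-103944 - 92) + 8086)*(1/63441) = (-104036 + 8086)*(1/63441) = -95950*1/63441 = -5050/3339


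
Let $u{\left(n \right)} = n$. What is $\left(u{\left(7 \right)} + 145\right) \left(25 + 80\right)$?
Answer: $15960$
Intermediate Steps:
$\left(u{\left(7 \right)} + 145\right) \left(25 + 80\right) = \left(7 + 145\right) \left(25 + 80\right) = 152 \cdot 105 = 15960$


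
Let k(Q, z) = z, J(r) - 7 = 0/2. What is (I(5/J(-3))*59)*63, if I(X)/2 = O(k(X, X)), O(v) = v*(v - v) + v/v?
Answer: 7434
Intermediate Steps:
J(r) = 7 (J(r) = 7 + 0/2 = 7 + 0*(½) = 7 + 0 = 7)
O(v) = 1 (O(v) = v*0 + 1 = 0 + 1 = 1)
I(X) = 2 (I(X) = 2*1 = 2)
(I(5/J(-3))*59)*63 = (2*59)*63 = 118*63 = 7434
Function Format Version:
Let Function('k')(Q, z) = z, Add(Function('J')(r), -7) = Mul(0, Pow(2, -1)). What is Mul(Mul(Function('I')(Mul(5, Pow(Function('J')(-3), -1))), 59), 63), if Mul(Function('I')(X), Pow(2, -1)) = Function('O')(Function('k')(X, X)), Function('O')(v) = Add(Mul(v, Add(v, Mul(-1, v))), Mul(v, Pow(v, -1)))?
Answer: 7434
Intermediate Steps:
Function('J')(r) = 7 (Function('J')(r) = Add(7, Mul(0, Pow(2, -1))) = Add(7, Mul(0, Rational(1, 2))) = Add(7, 0) = 7)
Function('O')(v) = 1 (Function('O')(v) = Add(Mul(v, 0), 1) = Add(0, 1) = 1)
Function('I')(X) = 2 (Function('I')(X) = Mul(2, 1) = 2)
Mul(Mul(Function('I')(Mul(5, Pow(Function('J')(-3), -1))), 59), 63) = Mul(Mul(2, 59), 63) = Mul(118, 63) = 7434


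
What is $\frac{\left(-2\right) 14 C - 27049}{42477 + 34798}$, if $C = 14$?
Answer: $- \frac{27441}{77275} \approx -0.35511$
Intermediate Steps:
$\frac{\left(-2\right) 14 C - 27049}{42477 + 34798} = \frac{\left(-2\right) 14 \cdot 14 - 27049}{42477 + 34798} = \frac{\left(-28\right) 14 - 27049}{77275} = \left(-392 - 27049\right) \frac{1}{77275} = \left(-27441\right) \frac{1}{77275} = - \frac{27441}{77275}$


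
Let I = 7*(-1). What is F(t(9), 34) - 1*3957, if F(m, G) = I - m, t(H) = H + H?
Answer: -3982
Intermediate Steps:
t(H) = 2*H
I = -7
F(m, G) = -7 - m
F(t(9), 34) - 1*3957 = (-7 - 2*9) - 1*3957 = (-7 - 1*18) - 3957 = (-7 - 18) - 3957 = -25 - 3957 = -3982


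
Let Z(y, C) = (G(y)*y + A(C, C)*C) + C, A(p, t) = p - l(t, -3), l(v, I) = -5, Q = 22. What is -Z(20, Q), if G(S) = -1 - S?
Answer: -196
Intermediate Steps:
A(p, t) = 5 + p (A(p, t) = p - 1*(-5) = p + 5 = 5 + p)
Z(y, C) = C + C*(5 + C) + y*(-1 - y) (Z(y, C) = ((-1 - y)*y + (5 + C)*C) + C = (y*(-1 - y) + C*(5 + C)) + C = (C*(5 + C) + y*(-1 - y)) + C = C + C*(5 + C) + y*(-1 - y))
-Z(20, Q) = -(22 + 22*(5 + 22) - 1*20*(1 + 20)) = -(22 + 22*27 - 1*20*21) = -(22 + 594 - 420) = -1*196 = -196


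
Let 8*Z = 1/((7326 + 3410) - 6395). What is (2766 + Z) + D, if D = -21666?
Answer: -656359199/34728 ≈ -18900.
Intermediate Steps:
Z = 1/34728 (Z = 1/(8*((7326 + 3410) - 6395)) = 1/(8*(10736 - 6395)) = (1/8)/4341 = (1/8)*(1/4341) = 1/34728 ≈ 2.8795e-5)
(2766 + Z) + D = (2766 + 1/34728) - 21666 = 96057649/34728 - 21666 = -656359199/34728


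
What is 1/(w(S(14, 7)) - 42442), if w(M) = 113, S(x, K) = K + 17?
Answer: -1/42329 ≈ -2.3624e-5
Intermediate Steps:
S(x, K) = 17 + K
1/(w(S(14, 7)) - 42442) = 1/(113 - 42442) = 1/(-42329) = -1/42329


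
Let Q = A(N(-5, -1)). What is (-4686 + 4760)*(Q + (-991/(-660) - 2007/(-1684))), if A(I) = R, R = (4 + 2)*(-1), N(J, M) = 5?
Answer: -16997689/69465 ≈ -244.69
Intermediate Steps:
R = -6 (R = 6*(-1) = -6)
A(I) = -6
Q = -6
(-4686 + 4760)*(Q + (-991/(-660) - 2007/(-1684))) = (-4686 + 4760)*(-6 + (-991/(-660) - 2007/(-1684))) = 74*(-6 + (-991*(-1/660) - 2007*(-1/1684))) = 74*(-6 + (991/660 + 2007/1684)) = 74*(-6 + 374183/138930) = 74*(-459397/138930) = -16997689/69465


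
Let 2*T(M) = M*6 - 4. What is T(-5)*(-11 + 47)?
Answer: -612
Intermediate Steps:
T(M) = -2 + 3*M (T(M) = (M*6 - 4)/2 = (6*M - 4)/2 = (-4 + 6*M)/2 = -2 + 3*M)
T(-5)*(-11 + 47) = (-2 + 3*(-5))*(-11 + 47) = (-2 - 15)*36 = -17*36 = -612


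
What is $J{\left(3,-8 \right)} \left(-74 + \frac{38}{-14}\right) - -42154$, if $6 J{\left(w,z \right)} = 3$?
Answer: $\frac{589619}{14} \approx 42116.0$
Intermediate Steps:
$J{\left(w,z \right)} = \frac{1}{2}$ ($J{\left(w,z \right)} = \frac{1}{6} \cdot 3 = \frac{1}{2}$)
$J{\left(3,-8 \right)} \left(-74 + \frac{38}{-14}\right) - -42154 = \frac{-74 + \frac{38}{-14}}{2} - -42154 = \frac{-74 + 38 \left(- \frac{1}{14}\right)}{2} + 42154 = \frac{-74 - \frac{19}{7}}{2} + 42154 = \frac{1}{2} \left(- \frac{537}{7}\right) + 42154 = - \frac{537}{14} + 42154 = \frac{589619}{14}$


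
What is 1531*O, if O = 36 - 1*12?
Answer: 36744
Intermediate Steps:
O = 24 (O = 36 - 12 = 24)
1531*O = 1531*24 = 36744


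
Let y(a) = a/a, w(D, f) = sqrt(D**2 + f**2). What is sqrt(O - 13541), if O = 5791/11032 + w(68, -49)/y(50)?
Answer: sqrt(-411985960918 + 152131280*sqrt(281))/5516 ≈ 116.0*I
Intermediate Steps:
y(a) = 1
O = 5791/11032 + 5*sqrt(281) (O = 5791/11032 + sqrt(68**2 + (-49)**2)/1 = 5791*(1/11032) + sqrt(4624 + 2401)*1 = 5791/11032 + sqrt(7025)*1 = 5791/11032 + (5*sqrt(281))*1 = 5791/11032 + 5*sqrt(281) ≈ 84.340)
sqrt(O - 13541) = sqrt((5791/11032 + 5*sqrt(281)) - 13541) = sqrt(-149378521/11032 + 5*sqrt(281))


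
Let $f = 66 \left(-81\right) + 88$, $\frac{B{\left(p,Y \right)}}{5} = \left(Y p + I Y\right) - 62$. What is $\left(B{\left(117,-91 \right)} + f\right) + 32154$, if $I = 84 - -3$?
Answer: $-66234$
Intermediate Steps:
$I = 87$ ($I = 84 + 3 = 87$)
$B{\left(p,Y \right)} = -310 + 435 Y + 5 Y p$ ($B{\left(p,Y \right)} = 5 \left(\left(Y p + 87 Y\right) - 62\right) = 5 \left(\left(87 Y + Y p\right) + \left(-74 + 12\right)\right) = 5 \left(\left(87 Y + Y p\right) - 62\right) = 5 \left(-62 + 87 Y + Y p\right) = -310 + 435 Y + 5 Y p$)
$f = -5258$ ($f = -5346 + 88 = -5258$)
$\left(B{\left(117,-91 \right)} + f\right) + 32154 = \left(\left(-310 + 435 \left(-91\right) + 5 \left(-91\right) 117\right) - 5258\right) + 32154 = \left(\left(-310 - 39585 - 53235\right) - 5258\right) + 32154 = \left(-93130 - 5258\right) + 32154 = -98388 + 32154 = -66234$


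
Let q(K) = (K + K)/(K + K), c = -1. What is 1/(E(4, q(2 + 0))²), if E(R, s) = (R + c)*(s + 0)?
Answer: ⅑ ≈ 0.11111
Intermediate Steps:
q(K) = 1 (q(K) = (2*K)/((2*K)) = (2*K)*(1/(2*K)) = 1)
E(R, s) = s*(-1 + R) (E(R, s) = (R - 1)*(s + 0) = (-1 + R)*s = s*(-1 + R))
1/(E(4, q(2 + 0))²) = 1/((1*(-1 + 4))²) = 1/((1*3)²) = 1/(3²) = 1/9 = ⅑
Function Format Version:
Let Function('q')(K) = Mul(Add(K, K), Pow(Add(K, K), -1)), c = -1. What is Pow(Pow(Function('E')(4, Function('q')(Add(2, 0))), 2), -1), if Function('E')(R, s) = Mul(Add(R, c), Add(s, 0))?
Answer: Rational(1, 9) ≈ 0.11111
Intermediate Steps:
Function('q')(K) = 1 (Function('q')(K) = Mul(Mul(2, K), Pow(Mul(2, K), -1)) = Mul(Mul(2, K), Mul(Rational(1, 2), Pow(K, -1))) = 1)
Function('E')(R, s) = Mul(s, Add(-1, R)) (Function('E')(R, s) = Mul(Add(R, -1), Add(s, 0)) = Mul(Add(-1, R), s) = Mul(s, Add(-1, R)))
Pow(Pow(Function('E')(4, Function('q')(Add(2, 0))), 2), -1) = Pow(Pow(Mul(1, Add(-1, 4)), 2), -1) = Pow(Pow(Mul(1, 3), 2), -1) = Pow(Pow(3, 2), -1) = Pow(9, -1) = Rational(1, 9)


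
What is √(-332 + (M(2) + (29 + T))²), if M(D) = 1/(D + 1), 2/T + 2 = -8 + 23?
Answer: 2*√204382/39 ≈ 23.184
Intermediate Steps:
T = 2/13 (T = 2/(-2 + (-8 + 23)) = 2/(-2 + 15) = 2/13 ≈ 0.15385)
M(D) = 1/(1 + D)
√(-332 + (M(2) + (29 + T))²) = √(-332 + (1/(1 + 2) + (29 + 2/13))²) = √(-332 + (1/3 + 379/13)²) = √(-332 + (⅓ + 379/13)²) = √(-332 + (1150/39)²) = √(-332 + 1322500/1521) = √(817528/1521) = 2*√204382/39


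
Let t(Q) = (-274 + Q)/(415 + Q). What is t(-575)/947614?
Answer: 849/151618240 ≈ 5.5996e-6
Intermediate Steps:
t(Q) = (-274 + Q)/(415 + Q)
t(-575)/947614 = ((-274 - 575)/(415 - 575))/947614 = (-849/(-160))*(1/947614) = -1/160*(-849)*(1/947614) = (849/160)*(1/947614) = 849/151618240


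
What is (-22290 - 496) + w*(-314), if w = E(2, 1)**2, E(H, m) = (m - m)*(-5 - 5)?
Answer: -22786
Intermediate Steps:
E(H, m) = 0 (E(H, m) = 0*(-10) = 0)
w = 0 (w = 0**2 = 0)
(-22290 - 496) + w*(-314) = (-22290 - 496) + 0*(-314) = -22786 + 0 = -22786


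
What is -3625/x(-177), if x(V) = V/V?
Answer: -3625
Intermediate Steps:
x(V) = 1
-3625/x(-177) = -3625/1 = -3625*1 = -3625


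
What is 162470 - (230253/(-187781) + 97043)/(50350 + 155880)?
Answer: 629180728500477/3872607563 ≈ 1.6247e+5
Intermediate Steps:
162470 - (230253/(-187781) + 97043)/(50350 + 155880) = 162470 - (230253*(-1/187781) + 97043)/206230 = 162470 - (-230253/187781 + 97043)/206230 = 162470 - 18222601330/(187781*206230) = 162470 - 1*1822260133/3872607563 = 162470 - 1822260133/3872607563 = 629180728500477/3872607563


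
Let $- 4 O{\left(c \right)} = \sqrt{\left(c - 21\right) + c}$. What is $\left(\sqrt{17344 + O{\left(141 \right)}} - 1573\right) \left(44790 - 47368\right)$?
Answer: $4055194 - 1289 \sqrt{69376 - 3 \sqrt{29}} \approx 3.7157 \cdot 10^{6}$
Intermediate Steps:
$O{\left(c \right)} = - \frac{\sqrt{-21 + 2 c}}{4}$ ($O{\left(c \right)} = - \frac{\sqrt{\left(c - 21\right) + c}}{4} = - \frac{\sqrt{\left(-21 + c\right) + c}}{4} = - \frac{\sqrt{-21 + 2 c}}{4}$)
$\left(\sqrt{17344 + O{\left(141 \right)}} - 1573\right) \left(44790 - 47368\right) = \left(\sqrt{17344 - \frac{\sqrt{-21 + 2 \cdot 141}}{4}} - 1573\right) \left(44790 - 47368\right) = \left(\sqrt{17344 - \frac{\sqrt{-21 + 282}}{4}} - 1573\right) \left(-2578\right) = \left(\sqrt{17344 - \frac{\sqrt{261}}{4}} - 1573\right) \left(-2578\right) = \left(\sqrt{17344 - \frac{3 \sqrt{29}}{4}} - 1573\right) \left(-2578\right) = \left(-1573 + \sqrt{17344 - \frac{3 \sqrt{29}}{4}}\right) \left(-2578\right) = 4055194 - 2578 \sqrt{17344 - \frac{3 \sqrt{29}}{4}}$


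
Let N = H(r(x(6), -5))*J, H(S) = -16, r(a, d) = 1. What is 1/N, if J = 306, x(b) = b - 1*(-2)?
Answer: -1/4896 ≈ -0.00020425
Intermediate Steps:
x(b) = 2 + b (x(b) = b + 2 = 2 + b)
N = -4896 (N = -16*306 = -4896)
1/N = 1/(-4896) = -1/4896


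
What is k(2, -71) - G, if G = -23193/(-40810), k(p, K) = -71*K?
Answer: 205700017/40810 ≈ 5040.4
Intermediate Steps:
G = 23193/40810 (G = -23193*(-1/40810) = 23193/40810 ≈ 0.56832)
k(2, -71) - G = -71*(-71) - 1*23193/40810 = 5041 - 23193/40810 = 205700017/40810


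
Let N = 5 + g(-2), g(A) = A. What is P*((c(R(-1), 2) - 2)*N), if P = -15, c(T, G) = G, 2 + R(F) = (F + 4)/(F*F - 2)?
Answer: 0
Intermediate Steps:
R(F) = -2 + (4 + F)/(-2 + F²) (R(F) = -2 + (F + 4)/(F*F - 2) = -2 + (4 + F)/(F² - 2) = -2 + (4 + F)/(-2 + F²))
N = 3 (N = 5 - 2 = 3)
P*((c(R(-1), 2) - 2)*N) = -15*(2 - 2)*3 = -0*3 = -15*0 = 0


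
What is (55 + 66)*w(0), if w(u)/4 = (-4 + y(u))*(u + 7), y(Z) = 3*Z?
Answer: -13552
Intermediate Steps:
w(u) = 4*(-4 + 3*u)*(7 + u) (w(u) = 4*((-4 + 3*u)*(u + 7)) = 4*((-4 + 3*u)*(7 + u)) = 4*(-4 + 3*u)*(7 + u))
(55 + 66)*w(0) = (55 + 66)*(-112 + 12*0² + 68*0) = 121*(-112 + 12*0 + 0) = 121*(-112 + 0 + 0) = 121*(-112) = -13552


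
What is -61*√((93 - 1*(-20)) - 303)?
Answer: -61*I*√190 ≈ -840.83*I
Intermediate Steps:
-61*√((93 - 1*(-20)) - 303) = -61*√((93 + 20) - 303) = -61*√(113 - 303) = -61*I*√190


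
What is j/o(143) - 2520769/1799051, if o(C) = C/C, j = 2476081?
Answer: 4454593478362/1799051 ≈ 2.4761e+6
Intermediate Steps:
o(C) = 1
j/o(143) - 2520769/1799051 = 2476081/1 - 2520769/1799051 = 2476081*1 - 2520769*1/1799051 = 2476081 - 2520769/1799051 = 4454593478362/1799051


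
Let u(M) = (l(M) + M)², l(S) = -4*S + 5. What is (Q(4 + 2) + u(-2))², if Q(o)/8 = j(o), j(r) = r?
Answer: 28561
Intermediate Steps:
Q(o) = 8*o
l(S) = 5 - 4*S
u(M) = (5 - 3*M)² (u(M) = ((5 - 4*M) + M)² = (5 - 3*M)²)
(Q(4 + 2) + u(-2))² = (8*(4 + 2) + (-5 + 3*(-2))²)² = (8*6 + (-5 - 6)²)² = (48 + (-11)²)² = (48 + 121)² = 169² = 28561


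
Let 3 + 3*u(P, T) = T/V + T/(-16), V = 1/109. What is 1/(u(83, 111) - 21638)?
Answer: -16/281733 ≈ -5.6791e-5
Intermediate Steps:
V = 1/109 ≈ 0.0091743
u(P, T) = -1 + 581*T/16 (u(P, T) = -1 + (T/(1/109) + T/(-16))/3 = -1 + (T*109 + T*(-1/16))/3 = -1 + (109*T - T/16)/3 = -1 + (1743*T/16)/3 = -1 + 581*T/16)
1/(u(83, 111) - 21638) = 1/((-1 + (581/16)*111) - 21638) = 1/((-1 + 64491/16) - 21638) = 1/(64475/16 - 21638) = 1/(-281733/16) = -16/281733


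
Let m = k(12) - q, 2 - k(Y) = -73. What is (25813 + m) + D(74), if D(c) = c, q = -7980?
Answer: 33942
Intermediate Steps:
k(Y) = 75 (k(Y) = 2 - 1*(-73) = 2 + 73 = 75)
m = 8055 (m = 75 - 1*(-7980) = 75 + 7980 = 8055)
(25813 + m) + D(74) = (25813 + 8055) + 74 = 33868 + 74 = 33942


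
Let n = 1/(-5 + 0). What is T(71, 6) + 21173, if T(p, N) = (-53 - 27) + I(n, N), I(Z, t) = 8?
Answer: 21101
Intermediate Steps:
n = -⅕ (n = 1/(-5) = -⅕ ≈ -0.20000)
T(p, N) = -72 (T(p, N) = (-53 - 27) + 8 = -80 + 8 = -72)
T(71, 6) + 21173 = -72 + 21173 = 21101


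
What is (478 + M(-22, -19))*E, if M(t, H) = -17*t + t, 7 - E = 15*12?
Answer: -143590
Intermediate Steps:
E = -173 (E = 7 - 15*12 = 7 - 1*180 = 7 - 180 = -173)
M(t, H) = -16*t
(478 + M(-22, -19))*E = (478 - 16*(-22))*(-173) = (478 + 352)*(-173) = 830*(-173) = -143590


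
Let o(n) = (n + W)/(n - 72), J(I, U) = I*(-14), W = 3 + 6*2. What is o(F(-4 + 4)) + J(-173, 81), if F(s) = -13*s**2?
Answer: 58123/24 ≈ 2421.8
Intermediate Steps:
W = 15 (W = 3 + 12 = 15)
J(I, U) = -14*I
o(n) = (15 + n)/(-72 + n) (o(n) = (n + 15)/(n - 72) = (15 + n)/(-72 + n))
o(F(-4 + 4)) + J(-173, 81) = (15 - 13*(-4 + 4)**2)/(-72 - 13*(-4 + 4)**2) - 14*(-173) = (15 - 13*0**2)/(-72 - 13*0**2) + 2422 = (15 - 13*0)/(-72 - 13*0) + 2422 = (15 + 0)/(-72 + 0) + 2422 = 15/(-72) + 2422 = -1/72*15 + 2422 = -5/24 + 2422 = 58123/24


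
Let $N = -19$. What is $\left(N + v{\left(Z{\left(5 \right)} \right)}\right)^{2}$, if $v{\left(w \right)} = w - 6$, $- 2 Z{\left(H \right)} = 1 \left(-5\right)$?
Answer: $\frac{2025}{4} \approx 506.25$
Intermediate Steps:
$Z{\left(H \right)} = \frac{5}{2}$ ($Z{\left(H \right)} = - \frac{1 \left(-5\right)}{2} = \left(- \frac{1}{2}\right) \left(-5\right) = \frac{5}{2}$)
$v{\left(w \right)} = -6 + w$
$\left(N + v{\left(Z{\left(5 \right)} \right)}\right)^{2} = \left(-19 + \left(-6 + \frac{5}{2}\right)\right)^{2} = \left(-19 - \frac{7}{2}\right)^{2} = \left(- \frac{45}{2}\right)^{2} = \frac{2025}{4}$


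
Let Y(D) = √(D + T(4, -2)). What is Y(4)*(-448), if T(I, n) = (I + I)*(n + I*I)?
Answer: -896*√29 ≈ -4825.1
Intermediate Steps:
T(I, n) = 2*I*(n + I²) (T(I, n) = (2*I)*(n + I²) = 2*I*(n + I²))
Y(D) = √(112 + D) (Y(D) = √(D + 2*4*(-2 + 4²)) = √(D + 2*4*(-2 + 16)) = √(D + 2*4*14) = √(D + 112) = √(112 + D))
Y(4)*(-448) = √(112 + 4)*(-448) = √116*(-448) = (2*√29)*(-448) = -896*√29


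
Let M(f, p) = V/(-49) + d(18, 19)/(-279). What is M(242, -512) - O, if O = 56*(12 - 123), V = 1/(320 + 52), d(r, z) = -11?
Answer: 339917897/54684 ≈ 6216.0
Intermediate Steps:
V = 1/372 ≈ 0.0026882
M(f, p) = 2153/54684 (M(f, p) = (1/372)/(-49) - 11/(-279) = (1/372)*(-1/49) - 11*(-1/279) = -1/18228 + 11/279 = 2153/54684)
O = -6216 (O = 56*(-111) = -6216)
M(242, -512) - O = 2153/54684 - 1*(-6216) = 2153/54684 + 6216 = 339917897/54684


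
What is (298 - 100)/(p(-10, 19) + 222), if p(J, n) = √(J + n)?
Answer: 22/25 ≈ 0.88000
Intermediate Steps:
(298 - 100)/(p(-10, 19) + 222) = (298 - 100)/(√(-10 + 19) + 222) = 198/(√9 + 222) = 198/(3 + 222) = 198/225 = 198*(1/225) = 22/25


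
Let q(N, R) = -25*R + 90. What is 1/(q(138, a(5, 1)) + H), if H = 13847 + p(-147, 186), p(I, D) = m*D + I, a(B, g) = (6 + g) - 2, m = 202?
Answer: 1/51237 ≈ 1.9517e-5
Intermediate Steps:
a(B, g) = 4 + g
q(N, R) = 90 - 25*R
p(I, D) = I + 202*D (p(I, D) = 202*D + I = I + 202*D)
H = 51272 (H = 13847 + (-147 + 202*186) = 13847 + (-147 + 37572) = 13847 + 37425 = 51272)
1/(q(138, a(5, 1)) + H) = 1/((90 - 25*(4 + 1)) + 51272) = 1/((90 - 25*5) + 51272) = 1/((90 - 125) + 51272) = 1/(-35 + 51272) = 1/51237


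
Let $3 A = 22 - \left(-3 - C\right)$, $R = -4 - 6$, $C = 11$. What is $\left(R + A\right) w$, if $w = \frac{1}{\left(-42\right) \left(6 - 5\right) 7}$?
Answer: $- \frac{1}{147} \approx -0.0068027$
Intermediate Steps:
$R = -10$ ($R = -4 - 6 = -10$)
$A = 12$ ($A = \frac{22 - \left(-3 - 11\right)}{3} = \frac{22 - -14}{3} = \frac{22 + 14}{3} = \frac{1}{3} \cdot 36 = 12$)
$w = - \frac{1}{294}$ ($w = - \frac{1}{42 \left(6 - 5\right) 7} = - \frac{1}{42 \cdot 1 \cdot 7} = - \frac{1}{42 \cdot 7} = \left(- \frac{1}{42}\right) \frac{1}{7} = - \frac{1}{294} \approx -0.0034014$)
$\left(R + A\right) w = \left(-10 + 12\right) \left(- \frac{1}{294}\right) = 2 \left(- \frac{1}{294}\right) = - \frac{1}{147}$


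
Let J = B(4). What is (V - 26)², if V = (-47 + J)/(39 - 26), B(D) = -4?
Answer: 151321/169 ≈ 895.39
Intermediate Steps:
J = -4
V = -51/13 (V = (-47 - 4)/(39 - 26) = -51/13 ≈ -3.9231)
(V - 26)² = (-51/13 - 26)² = (-389/13)² = 151321/169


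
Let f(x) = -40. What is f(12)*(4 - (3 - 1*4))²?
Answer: -1000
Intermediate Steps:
f(12)*(4 - (3 - 1*4))² = -40*(4 - (3 - 1*4))² = -40*(4 - (3 - 4))² = -40*(4 - 1*(-1))² = -40*(4 + 1)² = -40*5² = -40*25 = -1000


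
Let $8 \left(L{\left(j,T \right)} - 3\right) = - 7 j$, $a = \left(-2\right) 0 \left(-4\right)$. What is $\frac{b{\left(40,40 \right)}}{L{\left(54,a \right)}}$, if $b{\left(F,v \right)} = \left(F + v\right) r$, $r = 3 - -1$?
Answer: $- \frac{1280}{177} \approx -7.2316$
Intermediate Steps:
$r = 4$ ($r = 3 + 1 = 4$)
$a = 0$ ($a = 0 \left(-4\right) = 0$)
$L{\left(j,T \right)} = 3 - \frac{7 j}{8}$ ($L{\left(j,T \right)} = 3 + \frac{\left(-7\right) j}{8} = 3 - \frac{7 j}{8}$)
$b{\left(F,v \right)} = 4 F + 4 v$ ($b{\left(F,v \right)} = \left(F + v\right) 4 = 4 F + 4 v$)
$\frac{b{\left(40,40 \right)}}{L{\left(54,a \right)}} = \frac{4 \cdot 40 + 4 \cdot 40}{3 - \frac{189}{4}} = \frac{160 + 160}{3 - \frac{189}{4}} = \frac{320}{- \frac{177}{4}} = 320 \left(- \frac{4}{177}\right) = - \frac{1280}{177}$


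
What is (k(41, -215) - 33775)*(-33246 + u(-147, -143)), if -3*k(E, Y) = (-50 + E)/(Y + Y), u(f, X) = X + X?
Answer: 243496859798/215 ≈ 1.1325e+9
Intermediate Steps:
u(f, X) = 2*X
k(E, Y) = -(-50 + E)/(6*Y) (k(E, Y) = -(-50 + E)/(3*(Y + Y)) = -(-50 + E)/(3*(2*Y)) = -(-50 + E)*1/(2*Y)/3 = -(-50 + E)/(6*Y))
(k(41, -215) - 33775)*(-33246 + u(-147, -143)) = ((⅙)*(50 - 1*41)/(-215) - 33775)*(-33246 + 2*(-143)) = ((⅙)*(-1/215)*(50 - 41) - 33775)*(-33246 - 286) = ((⅙)*(-1/215)*9 - 33775)*(-33532) = (-3/430 - 33775)*(-33532) = -14523253/430*(-33532) = 243496859798/215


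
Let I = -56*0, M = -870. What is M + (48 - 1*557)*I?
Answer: -870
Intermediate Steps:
I = 0
M + (48 - 1*557)*I = -870 + (48 - 1*557)*0 = -870 + (48 - 557)*0 = -870 - 509*0 = -870 + 0 = -870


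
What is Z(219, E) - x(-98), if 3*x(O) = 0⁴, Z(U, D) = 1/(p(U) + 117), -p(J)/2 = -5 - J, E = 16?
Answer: 1/565 ≈ 0.0017699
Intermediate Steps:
p(J) = 10 + 2*J (p(J) = -2*(-5 - J) = 10 + 2*J)
Z(U, D) = 1/(127 + 2*U) (Z(U, D) = 1/((10 + 2*U) + 117) = 1/(127 + 2*U))
x(O) = 0 (x(O) = (⅓)*0⁴ = (⅓)*0 = 0)
Z(219, E) - x(-98) = 1/(127 + 2*219) - 1*0 = 1/(127 + 438) + 0 = 1/565 + 0 = 1/565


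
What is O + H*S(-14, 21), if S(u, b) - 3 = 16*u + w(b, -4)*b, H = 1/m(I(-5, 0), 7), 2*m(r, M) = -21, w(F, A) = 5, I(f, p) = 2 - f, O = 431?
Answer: 9283/21 ≈ 442.05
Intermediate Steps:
m(r, M) = -21/2 (m(r, M) = (½)*(-21) = -21/2)
H = -2/21 (H = 1/(-21/2) = -2/21 ≈ -0.095238)
S(u, b) = 3 + 5*b + 16*u (S(u, b) = 3 + (16*u + 5*b) = 3 + (5*b + 16*u) = 3 + 5*b + 16*u)
O + H*S(-14, 21) = 431 - 2*(3 + 5*21 + 16*(-14))/21 = 431 - 2*(3 + 105 - 224)/21 = 431 - 2/21*(-116) = 431 + 232/21 = 9283/21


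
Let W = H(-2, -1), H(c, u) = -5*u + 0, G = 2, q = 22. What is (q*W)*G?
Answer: 220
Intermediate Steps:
H(c, u) = -5*u
W = 5 (W = -5*(-1) = 5)
(q*W)*G = (22*5)*2 = 110*2 = 220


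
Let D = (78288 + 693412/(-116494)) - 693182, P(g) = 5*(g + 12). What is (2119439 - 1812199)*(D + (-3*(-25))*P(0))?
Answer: -10923600521213760/58247 ≈ -1.8754e+11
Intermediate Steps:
P(g) = 60 + 5*g (P(g) = 5*(12 + g) = 60 + 5*g)
D = -35816077524/58247 (D = (78288 + 693412*(-1/116494)) - 693182 = (78288 - 346706/58247) - 693182 = 4559694430/58247 - 693182 = -35816077524/58247 ≈ -6.1490e+5)
(2119439 - 1812199)*(D + (-3*(-25))*P(0)) = (2119439 - 1812199)*(-35816077524/58247 + (-3*(-25))*(60 + 5*0)) = 307240*(-35816077524/58247 + 75*(60 + 0)) = 307240*(-35816077524/58247 + 75*60) = 307240*(-35816077524/58247 + 4500) = 307240*(-35553966024/58247) = -10923600521213760/58247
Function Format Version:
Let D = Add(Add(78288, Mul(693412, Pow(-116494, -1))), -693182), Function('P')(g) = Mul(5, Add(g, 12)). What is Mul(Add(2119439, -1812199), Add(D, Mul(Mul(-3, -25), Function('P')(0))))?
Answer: Rational(-10923600521213760, 58247) ≈ -1.8754e+11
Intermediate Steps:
Function('P')(g) = Add(60, Mul(5, g)) (Function('P')(g) = Mul(5, Add(12, g)) = Add(60, Mul(5, g)))
D = Rational(-35816077524, 58247) (D = Add(Add(78288, Mul(693412, Rational(-1, 116494))), -693182) = Add(Add(78288, Rational(-346706, 58247)), -693182) = Add(Rational(4559694430, 58247), -693182) = Rational(-35816077524, 58247) ≈ -6.1490e+5)
Mul(Add(2119439, -1812199), Add(D, Mul(Mul(-3, -25), Function('P')(0)))) = Mul(Add(2119439, -1812199), Add(Rational(-35816077524, 58247), Mul(Mul(-3, -25), Add(60, Mul(5, 0))))) = Mul(307240, Add(Rational(-35816077524, 58247), Mul(75, Add(60, 0)))) = Mul(307240, Add(Rational(-35816077524, 58247), Mul(75, 60))) = Mul(307240, Add(Rational(-35816077524, 58247), 4500)) = Mul(307240, Rational(-35553966024, 58247)) = Rational(-10923600521213760, 58247)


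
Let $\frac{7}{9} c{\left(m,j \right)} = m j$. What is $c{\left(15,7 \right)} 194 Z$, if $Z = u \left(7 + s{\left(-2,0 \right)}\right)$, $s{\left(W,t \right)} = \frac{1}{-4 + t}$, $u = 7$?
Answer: $\frac{2474955}{2} \approx 1.2375 \cdot 10^{6}$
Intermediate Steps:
$c{\left(m,j \right)} = \frac{9 j m}{7}$ ($c{\left(m,j \right)} = \frac{9 m j}{7} = \frac{9 j m}{7}$)
$Z = \frac{189}{4}$ ($Z = 7 \left(7 + \frac{1}{-4 + 0}\right) = 7 \left(7 + \frac{1}{-4}\right) = 7 \left(7 - \frac{1}{4}\right) = 7 \cdot \frac{27}{4} = \frac{189}{4} \approx 47.25$)
$c{\left(15,7 \right)} 194 Z = \frac{9}{7} \cdot 7 \cdot 15 \cdot 194 \cdot \frac{189}{4} = 135 \cdot 194 \cdot \frac{189}{4} = 26190 \cdot \frac{189}{4} = \frac{2474955}{2}$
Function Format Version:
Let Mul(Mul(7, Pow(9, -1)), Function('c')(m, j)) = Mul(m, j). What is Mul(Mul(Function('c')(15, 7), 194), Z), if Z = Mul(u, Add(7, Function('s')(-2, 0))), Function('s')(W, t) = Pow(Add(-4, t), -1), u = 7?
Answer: Rational(2474955, 2) ≈ 1.2375e+6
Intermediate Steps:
Function('c')(m, j) = Mul(Rational(9, 7), j, m) (Function('c')(m, j) = Mul(Rational(9, 7), Mul(m, j)) = Mul(Rational(9, 7), Mul(j, m)) = Mul(Rational(9, 7), j, m))
Z = Rational(189, 4) (Z = Mul(7, Add(7, Pow(Add(-4, 0), -1))) = Mul(7, Add(7, Pow(-4, -1))) = Mul(7, Add(7, Rational(-1, 4))) = Mul(7, Rational(27, 4)) = Rational(189, 4) ≈ 47.250)
Mul(Mul(Function('c')(15, 7), 194), Z) = Mul(Mul(Mul(Rational(9, 7), 7, 15), 194), Rational(189, 4)) = Mul(Mul(135, 194), Rational(189, 4)) = Mul(26190, Rational(189, 4)) = Rational(2474955, 2)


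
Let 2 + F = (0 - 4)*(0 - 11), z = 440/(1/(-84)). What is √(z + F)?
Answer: 3*I*√4102 ≈ 192.14*I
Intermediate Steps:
z = -36960 (z = 440/(-1/84) = 440*(-84) = -36960)
F = 42 (F = -2 + (0 - 4)*(0 - 11) = -2 - 4*(-11) = -2 + 44 = 42)
√(z + F) = √(-36960 + 42) = √(-36918) = 3*I*√4102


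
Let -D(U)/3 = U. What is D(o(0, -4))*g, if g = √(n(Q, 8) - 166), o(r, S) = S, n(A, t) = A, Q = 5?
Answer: 12*I*√161 ≈ 152.26*I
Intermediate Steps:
D(U) = -3*U
g = I*√161 (g = √(5 - 166) = √(-161) = I*√161 ≈ 12.689*I)
D(o(0, -4))*g = (-3*(-4))*(I*√161) = 12*(I*√161) = 12*I*√161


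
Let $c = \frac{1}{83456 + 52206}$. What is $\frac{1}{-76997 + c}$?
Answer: $- \frac{135662}{10445567013} \approx -1.2988 \cdot 10^{-5}$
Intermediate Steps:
$c = \frac{1}{135662} \approx 7.3713 \cdot 10^{-6}$
$\frac{1}{-76997 + c} = \frac{1}{-76997 + \frac{1}{135662}} = \frac{1}{- \frac{10445567013}{135662}} = - \frac{135662}{10445567013}$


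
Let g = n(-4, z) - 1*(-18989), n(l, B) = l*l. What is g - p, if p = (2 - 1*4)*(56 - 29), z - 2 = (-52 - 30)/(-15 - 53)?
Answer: 19059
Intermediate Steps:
z = 109/34 (z = 2 + (-52 - 30)/(-15 - 53) = 2 - 82/(-68) = 2 - 82*(-1/68) = 2 + 41/34 = 109/34 ≈ 3.2059)
n(l, B) = l²
p = -54 (p = (2 - 4)*27 = -2*27 = -54)
g = 19005 (g = (-4)² - 1*(-18989) = 16 + 18989 = 19005)
g - p = 19005 - 1*(-54) = 19005 + 54 = 19059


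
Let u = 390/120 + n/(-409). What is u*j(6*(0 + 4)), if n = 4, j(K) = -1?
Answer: -5301/1636 ≈ -3.2402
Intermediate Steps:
u = 5301/1636 (u = 390/120 + 4/(-409) = 390*(1/120) + 4*(-1/409) = 13/4 - 4/409 = 5301/1636 ≈ 3.2402)
u*j(6*(0 + 4)) = (5301/1636)*(-1) = -5301/1636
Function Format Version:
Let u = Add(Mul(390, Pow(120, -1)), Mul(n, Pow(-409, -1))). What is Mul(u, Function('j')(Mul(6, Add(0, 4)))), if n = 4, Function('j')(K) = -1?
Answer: Rational(-5301, 1636) ≈ -3.2402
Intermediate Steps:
u = Rational(5301, 1636) (u = Add(Mul(390, Pow(120, -1)), Mul(4, Pow(-409, -1))) = Add(Mul(390, Rational(1, 120)), Mul(4, Rational(-1, 409))) = Add(Rational(13, 4), Rational(-4, 409)) = Rational(5301, 1636) ≈ 3.2402)
Mul(u, Function('j')(Mul(6, Add(0, 4)))) = Mul(Rational(5301, 1636), -1) = Rational(-5301, 1636)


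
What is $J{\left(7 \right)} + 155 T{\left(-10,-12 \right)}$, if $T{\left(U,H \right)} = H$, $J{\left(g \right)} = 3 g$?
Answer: $-1839$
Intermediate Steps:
$J{\left(7 \right)} + 155 T{\left(-10,-12 \right)} = 3 \cdot 7 + 155 \left(-12\right) = 21 - 1860 = -1839$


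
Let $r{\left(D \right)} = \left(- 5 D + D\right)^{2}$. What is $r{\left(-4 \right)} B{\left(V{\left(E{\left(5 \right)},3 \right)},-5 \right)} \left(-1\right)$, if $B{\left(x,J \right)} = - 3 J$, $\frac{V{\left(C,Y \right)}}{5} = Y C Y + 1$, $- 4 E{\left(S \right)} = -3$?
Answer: $-3840$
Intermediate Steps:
$E{\left(S \right)} = \frac{3}{4}$ ($E{\left(S \right)} = \left(- \frac{1}{4}\right) \left(-3\right) = \frac{3}{4}$)
$V{\left(C,Y \right)} = 5 + 5 C Y^{2}$ ($V{\left(C,Y \right)} = 5 \left(Y C Y + 1\right) = 5 \left(C Y Y + 1\right) = 5 \left(C Y^{2} + 1\right) = 5 \left(1 + C Y^{2}\right) = 5 + 5 C Y^{2}$)
$r{\left(D \right)} = 16 D^{2}$ ($r{\left(D \right)} = \left(- 4 D\right)^{2} = 16 D^{2}$)
$r{\left(-4 \right)} B{\left(V{\left(E{\left(5 \right)},3 \right)},-5 \right)} \left(-1\right) = 16 \left(-4\right)^{2} \left(\left(-3\right) \left(-5\right)\right) \left(-1\right) = 16 \cdot 16 \cdot 15 \left(-1\right) = 256 \cdot 15 \left(-1\right) = 3840 \left(-1\right) = -3840$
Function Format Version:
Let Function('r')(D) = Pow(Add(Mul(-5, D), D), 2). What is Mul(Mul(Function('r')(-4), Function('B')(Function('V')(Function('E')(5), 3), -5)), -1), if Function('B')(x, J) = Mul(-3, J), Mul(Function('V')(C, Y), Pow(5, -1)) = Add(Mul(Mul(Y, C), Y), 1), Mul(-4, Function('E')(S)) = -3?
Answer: -3840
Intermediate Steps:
Function('E')(S) = Rational(3, 4) (Function('E')(S) = Mul(Rational(-1, 4), -3) = Rational(3, 4))
Function('V')(C, Y) = Add(5, Mul(5, C, Pow(Y, 2))) (Function('V')(C, Y) = Mul(5, Add(Mul(Mul(Y, C), Y), 1)) = Mul(5, Add(Mul(Mul(C, Y), Y), 1)) = Mul(5, Add(Mul(C, Pow(Y, 2)), 1)) = Mul(5, Add(1, Mul(C, Pow(Y, 2)))) = Add(5, Mul(5, C, Pow(Y, 2))))
Function('r')(D) = Mul(16, Pow(D, 2)) (Function('r')(D) = Pow(Mul(-4, D), 2) = Mul(16, Pow(D, 2)))
Mul(Mul(Function('r')(-4), Function('B')(Function('V')(Function('E')(5), 3), -5)), -1) = Mul(Mul(Mul(16, Pow(-4, 2)), Mul(-3, -5)), -1) = Mul(Mul(Mul(16, 16), 15), -1) = Mul(Mul(256, 15), -1) = Mul(3840, -1) = -3840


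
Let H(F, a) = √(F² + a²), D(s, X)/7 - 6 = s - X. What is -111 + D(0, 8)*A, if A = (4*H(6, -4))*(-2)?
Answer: -111 + 224*√13 ≈ 696.64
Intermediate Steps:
D(s, X) = 42 - 7*X + 7*s (D(s, X) = 42 + 7*(s - X) = 42 + (-7*X + 7*s) = 42 - 7*X + 7*s)
A = -16*√13 (A = (4*√(6² + (-4)²))*(-2) = (4*√(36 + 16))*(-2) = (4*√52)*(-2) = (4*(2*√13))*(-2) = (8*√13)*(-2) = -16*√13 ≈ -57.689)
-111 + D(0, 8)*A = -111 + (42 - 7*8 + 7*0)*(-16*√13) = -111 + (42 - 56 + 0)*(-16*√13) = -111 - (-224)*√13 = -111 + 224*√13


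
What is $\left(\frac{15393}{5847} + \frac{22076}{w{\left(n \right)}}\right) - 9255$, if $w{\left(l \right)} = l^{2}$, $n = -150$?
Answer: $- \frac{101424103469}{10963125} \approx -9251.4$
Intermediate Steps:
$\left(\frac{15393}{5847} + \frac{22076}{w{\left(n \right)}}\right) - 9255 = \left(\frac{15393}{5847} + \frac{22076}{\left(-150\right)^{2}}\right) - 9255 = \left(15393 \cdot \frac{1}{5847} + \frac{22076}{22500}\right) - 9255 = \left(\frac{5131}{1949} + 22076 \cdot \frac{1}{22500}\right) - 9255 = \left(\frac{5131}{1949} + \frac{5519}{5625}\right) - 9255 = \frac{39618406}{10963125} - 9255 = - \frac{101424103469}{10963125}$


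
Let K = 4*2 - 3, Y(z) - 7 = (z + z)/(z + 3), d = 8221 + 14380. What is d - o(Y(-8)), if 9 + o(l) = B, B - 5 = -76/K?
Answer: 113101/5 ≈ 22620.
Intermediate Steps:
d = 22601
Y(z) = 7 + 2*z/(3 + z) (Y(z) = 7 + (z + z)/(z + 3) = 7 + (2*z)/(3 + z) = 7 + 2*z/(3 + z))
K = 5 (K = 8 - 3 = 5)
B = -51/5 (B = 5 - 76/5 = -51/5 ≈ -10.200)
o(l) = -96/5 (o(l) = -9 - 51/5 = -96/5)
d - o(Y(-8)) = 22601 - 1*(-96/5) = 22601 + 96/5 = 113101/5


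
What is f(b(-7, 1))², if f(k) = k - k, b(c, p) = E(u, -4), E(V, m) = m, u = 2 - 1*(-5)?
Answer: 0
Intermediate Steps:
u = 7 (u = 2 + 5 = 7)
b(c, p) = -4
f(k) = 0
f(b(-7, 1))² = 0² = 0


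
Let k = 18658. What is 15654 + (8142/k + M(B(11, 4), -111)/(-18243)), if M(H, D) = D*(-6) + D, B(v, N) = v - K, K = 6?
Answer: 888068955332/56729649 ≈ 15654.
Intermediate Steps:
B(v, N) = -6 + v (B(v, N) = v - 1*6 = v - 6 = -6 + v)
M(H, D) = -5*D (M(H, D) = -6*D + D = -5*D)
15654 + (8142/k + M(B(11, 4), -111)/(-18243)) = 15654 + (8142/18658 - 5*(-111)/(-18243)) = 15654 + (8142*(1/18658) + 555*(-1/18243)) = 15654 + (4071/9329 - 185/6081) = 15654 + 23029886/56729649 = 888068955332/56729649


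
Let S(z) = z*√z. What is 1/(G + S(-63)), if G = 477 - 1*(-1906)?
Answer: 2383/5928736 + 189*I*√7/5928736 ≈ 0.00040194 + 8.4343e-5*I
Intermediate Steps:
G = 2383 (G = 477 + 1906 = 2383)
S(z) = z^(3/2)
1/(G + S(-63)) = 1/(2383 + (-63)^(3/2)) = 1/(2383 - 189*I*√7)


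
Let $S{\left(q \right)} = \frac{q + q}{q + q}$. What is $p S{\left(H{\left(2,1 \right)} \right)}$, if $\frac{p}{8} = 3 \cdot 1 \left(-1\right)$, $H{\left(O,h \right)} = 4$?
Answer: $-24$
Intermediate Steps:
$p = -24$ ($p = 8 \cdot 3 \cdot 1 \left(-1\right) = 8 \cdot 3 \left(-1\right) = 8 \left(-3\right) = -24$)
$S{\left(q \right)} = 1$ ($S{\left(q \right)} = \frac{2 q}{2 q} = 2 q \frac{1}{2 q} = 1$)
$p S{\left(H{\left(2,1 \right)} \right)} = \left(-24\right) 1 = -24$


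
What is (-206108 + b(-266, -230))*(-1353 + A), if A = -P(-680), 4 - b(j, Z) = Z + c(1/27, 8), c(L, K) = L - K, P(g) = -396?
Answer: 1773124177/9 ≈ 1.9701e+8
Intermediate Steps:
b(j, Z) = 323/27 - Z (b(j, Z) = 4 - (Z + (1/27 - 1*8)) = 4 - (Z + (1/27 - 8)) = 4 - (Z - 215/27) = 4 - (-215/27 + Z) = 4 + (215/27 - Z) = 323/27 - Z)
A = 396 (A = -1*(-396) = 396)
(-206108 + b(-266, -230))*(-1353 + A) = (-206108 + (323/27 - 1*(-230)))*(-1353 + 396) = (-206108 + (323/27 + 230))*(-957) = (-206108 + 6533/27)*(-957) = -5558383/27*(-957) = 1773124177/9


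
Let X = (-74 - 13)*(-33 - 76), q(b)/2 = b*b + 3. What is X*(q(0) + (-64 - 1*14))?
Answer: -682776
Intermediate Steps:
q(b) = 6 + 2*b² (q(b) = 2*(b*b + 3) = 2*(b² + 3) = 2*(3 + b²) = 6 + 2*b²)
X = 9483 (X = -87*(-109) = 9483)
X*(q(0) + (-64 - 1*14)) = 9483*((6 + 2*0²) + (-64 - 1*14)) = 9483*((6 + 2*0) + (-64 - 14)) = 9483*((6 + 0) - 78) = 9483*(6 - 78) = 9483*(-72) = -682776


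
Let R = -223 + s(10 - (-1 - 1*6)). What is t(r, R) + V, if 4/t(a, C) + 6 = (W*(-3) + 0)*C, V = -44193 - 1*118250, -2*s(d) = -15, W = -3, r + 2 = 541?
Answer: -632065721/3891 ≈ -1.6244e+5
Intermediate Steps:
r = 539 (r = -2 + 541 = 539)
s(d) = 15/2 (s(d) = -½*(-15) = 15/2)
R = -431/2 (R = -223 + 15/2 = -431/2 ≈ -215.50)
V = -162443 (V = -44193 - 118250 = -162443)
t(a, C) = 4/(-6 + 9*C) (t(a, C) = 4/(-6 + (-3*(-3) + 0)*C) = 4/(-6 + (9 + 0)*C) = 4/(-6 + 9*C))
t(r, R) + V = 4/(3*(-2 + 3*(-431/2))) - 162443 = 4/(3*(-2 - 1293/2)) - 162443 = 4/(3*(-1297/2)) - 162443 = (4/3)*(-2/1297) - 162443 = -8/3891 - 162443 = -632065721/3891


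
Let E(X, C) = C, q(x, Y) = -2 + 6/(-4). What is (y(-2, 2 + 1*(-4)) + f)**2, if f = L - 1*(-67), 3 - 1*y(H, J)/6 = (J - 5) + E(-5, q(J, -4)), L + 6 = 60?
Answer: 40804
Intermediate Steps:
L = 54 (L = -6 + 60 = 54)
q(x, Y) = -7/2 (q(x, Y) = -2 + 6*(-1/4) = -2 - 3/2 = -7/2)
y(H, J) = 69 - 6*J (y(H, J) = 18 - 6*((J - 5) - 7/2) = 18 - 6*((-5 + J) - 7/2) = 18 - 6*(-17/2 + J) = 18 + (51 - 6*J) = 69 - 6*J)
f = 121 (f = 54 - 1*(-67) = 54 + 67 = 121)
(y(-2, 2 + 1*(-4)) + f)**2 = ((69 - 6*(2 + 1*(-4))) + 121)**2 = ((69 - 6*(2 - 4)) + 121)**2 = ((69 - 6*(-2)) + 121)**2 = ((69 + 12) + 121)**2 = (81 + 121)**2 = 202**2 = 40804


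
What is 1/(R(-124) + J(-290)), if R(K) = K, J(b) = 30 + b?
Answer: -1/384 ≈ -0.0026042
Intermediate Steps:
1/(R(-124) + J(-290)) = 1/(-124 + (30 - 290)) = 1/(-124 - 260) = 1/(-384) = -1/384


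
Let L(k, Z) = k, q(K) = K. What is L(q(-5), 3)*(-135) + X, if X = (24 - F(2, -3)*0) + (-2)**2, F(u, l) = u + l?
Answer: 703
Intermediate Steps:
F(u, l) = l + u
X = 28 (X = (24 - (-3 + 2)*0) + (-2)**2 = (24 - (-1)*0) + 4 = (24 - 1*0) + 4 = (24 + 0) + 4 = 24 + 4 = 28)
L(q(-5), 3)*(-135) + X = -5*(-135) + 28 = 675 + 28 = 703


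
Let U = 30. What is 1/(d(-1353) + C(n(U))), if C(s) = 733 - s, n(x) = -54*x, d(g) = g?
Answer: 1/1000 ≈ 0.0010000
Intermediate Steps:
1/(d(-1353) + C(n(U))) = 1/(-1353 + (733 - (-54)*30)) = 1/(-1353 + (733 - 1*(-1620))) = 1/(-1353 + (733 + 1620)) = 1/(-1353 + 2353) = 1/1000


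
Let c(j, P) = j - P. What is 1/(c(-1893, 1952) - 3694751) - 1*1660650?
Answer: -6142073447401/3698596 ≈ -1.6607e+6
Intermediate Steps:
1/(c(-1893, 1952) - 3694751) - 1*1660650 = 1/((-1893 - 1*1952) - 3694751) - 1*1660650 = 1/((-1893 - 1952) - 3694751) - 1660650 = 1/(-3845 - 3694751) - 1660650 = 1/(-3698596) - 1660650 = -1/3698596 - 1660650 = -6142073447401/3698596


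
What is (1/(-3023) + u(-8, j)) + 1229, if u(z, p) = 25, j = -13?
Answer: 3790841/3023 ≈ 1254.0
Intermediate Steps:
(1/(-3023) + u(-8, j)) + 1229 = (1/(-3023) + 25) + 1229 = (-1/3023 + 25) + 1229 = 75574/3023 + 1229 = 3790841/3023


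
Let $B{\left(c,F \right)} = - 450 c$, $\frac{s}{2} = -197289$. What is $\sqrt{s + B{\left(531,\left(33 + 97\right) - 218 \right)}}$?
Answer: $6 i \sqrt{17598} \approx 795.94 i$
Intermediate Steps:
$s = -394578$ ($s = 2 \left(-197289\right) = -394578$)
$\sqrt{s + B{\left(531,\left(33 + 97\right) - 218 \right)}} = \sqrt{-394578 - 238950} = \sqrt{-633528} = 6 i \sqrt{17598}$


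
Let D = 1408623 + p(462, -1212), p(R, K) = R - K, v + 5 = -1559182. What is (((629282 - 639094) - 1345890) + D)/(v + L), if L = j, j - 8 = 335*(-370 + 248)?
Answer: -54595/1600049 ≈ -0.034121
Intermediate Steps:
v = -1559187 (v = -5 - 1559182 = -1559187)
j = -40862 (j = 8 + 335*(-370 + 248) = 8 + 335*(-122) = 8 - 40870 = -40862)
D = 1410297 (D = 1408623 + (462 - 1*(-1212)) = 1408623 + (462 + 1212) = 1408623 + 1674 = 1410297)
L = -40862
(((629282 - 639094) - 1345890) + D)/(v + L) = (((629282 - 639094) - 1345890) + 1410297)/(-1559187 - 40862) = ((-9812 - 1345890) + 1410297)/(-1600049) = (-1355702 + 1410297)*(-1/1600049) = 54595*(-1/1600049) = -54595/1600049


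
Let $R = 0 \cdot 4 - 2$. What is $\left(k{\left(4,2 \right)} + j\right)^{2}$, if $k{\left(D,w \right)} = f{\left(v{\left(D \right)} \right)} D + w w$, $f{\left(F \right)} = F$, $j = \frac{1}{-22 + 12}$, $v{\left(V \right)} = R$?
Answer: $\frac{1681}{100} \approx 16.81$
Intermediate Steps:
$R = -2$ ($R = 0 - 2 = -2$)
$v{\left(V \right)} = -2$
$j = - \frac{1}{10}$ ($j = \frac{1}{-10} = - \frac{1}{10} \approx -0.1$)
$k{\left(D,w \right)} = w^{2} - 2 D$ ($k{\left(D,w \right)} = - 2 D + w w = - 2 D + w^{2} = w^{2} - 2 D$)
$\left(k{\left(4,2 \right)} + j\right)^{2} = \left(\left(2^{2} - 8\right) - \frac{1}{10}\right)^{2} = \left(\left(4 - 8\right) - \frac{1}{10}\right)^{2} = \left(-4 - \frac{1}{10}\right)^{2} = \left(- \frac{41}{10}\right)^{2} = \frac{1681}{100}$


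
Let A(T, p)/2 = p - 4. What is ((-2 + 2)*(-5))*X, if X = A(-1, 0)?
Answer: 0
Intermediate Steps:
A(T, p) = -8 + 2*p (A(T, p) = 2*(p - 4) = 2*(-4 + p) = -8 + 2*p)
X = -8 (X = -8 + 2*0 = -8 + 0 = -8)
((-2 + 2)*(-5))*X = ((-2 + 2)*(-5))*(-8) = (0*(-5))*(-8) = 0*(-8) = 0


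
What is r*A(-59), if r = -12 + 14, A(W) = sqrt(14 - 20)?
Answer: 2*I*sqrt(6) ≈ 4.899*I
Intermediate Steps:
A(W) = I*sqrt(6) (A(W) = sqrt(-6) = I*sqrt(6))
r = 2
r*A(-59) = 2*(I*sqrt(6)) = 2*I*sqrt(6)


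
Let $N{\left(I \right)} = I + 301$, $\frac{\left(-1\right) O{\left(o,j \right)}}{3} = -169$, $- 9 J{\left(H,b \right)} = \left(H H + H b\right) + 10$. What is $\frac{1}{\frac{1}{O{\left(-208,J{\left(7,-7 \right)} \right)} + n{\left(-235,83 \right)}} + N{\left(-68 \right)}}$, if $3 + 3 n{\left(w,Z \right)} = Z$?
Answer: $\frac{1601}{373036} \approx 0.0042918$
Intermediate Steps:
$J{\left(H,b \right)} = - \frac{10}{9} - \frac{H^{2}}{9} - \frac{H b}{9}$ ($J{\left(H,b \right)} = - \frac{\left(H H + H b\right) + 10}{9} = - \frac{\left(H^{2} + H b\right) + 10}{9} = - \frac{10 + H^{2} + H b}{9} = - \frac{10}{9} - \frac{H^{2}}{9} - \frac{H b}{9}$)
$O{\left(o,j \right)} = 507$ ($O{\left(o,j \right)} = \left(-3\right) \left(-169\right) = 507$)
$N{\left(I \right)} = 301 + I$
$n{\left(w,Z \right)} = -1 + \frac{Z}{3}$
$\frac{1}{\frac{1}{O{\left(-208,J{\left(7,-7 \right)} \right)} + n{\left(-235,83 \right)}} + N{\left(-68 \right)}} = \frac{1}{\frac{1}{507 + \left(-1 + \frac{1}{3} \cdot 83\right)} + \left(301 - 68\right)} = \frac{1}{\frac{1}{507 + \left(-1 + \frac{83}{3}\right)} + 233} = \frac{1}{\frac{1}{507 + \frac{80}{3}} + 233} = \frac{1}{\frac{1}{\frac{1601}{3}} + 233} = \frac{1}{\frac{3}{1601} + 233} = \frac{1}{\frac{373036}{1601}} = \frac{1601}{373036}$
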